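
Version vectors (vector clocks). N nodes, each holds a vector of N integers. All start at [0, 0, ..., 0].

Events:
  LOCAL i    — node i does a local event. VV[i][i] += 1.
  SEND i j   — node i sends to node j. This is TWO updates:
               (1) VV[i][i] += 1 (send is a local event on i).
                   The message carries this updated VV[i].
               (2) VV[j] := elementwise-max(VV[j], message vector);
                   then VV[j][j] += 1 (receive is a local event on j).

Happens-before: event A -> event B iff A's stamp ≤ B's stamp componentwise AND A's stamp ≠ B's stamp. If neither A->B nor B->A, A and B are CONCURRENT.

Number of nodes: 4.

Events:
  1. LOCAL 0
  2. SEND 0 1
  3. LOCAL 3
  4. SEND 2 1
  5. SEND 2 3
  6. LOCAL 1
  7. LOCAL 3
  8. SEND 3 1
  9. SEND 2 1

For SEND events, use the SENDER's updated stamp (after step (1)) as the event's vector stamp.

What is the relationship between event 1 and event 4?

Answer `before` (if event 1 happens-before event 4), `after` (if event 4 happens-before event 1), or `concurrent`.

Initial: VV[0]=[0, 0, 0, 0]
Initial: VV[1]=[0, 0, 0, 0]
Initial: VV[2]=[0, 0, 0, 0]
Initial: VV[3]=[0, 0, 0, 0]
Event 1: LOCAL 0: VV[0][0]++ -> VV[0]=[1, 0, 0, 0]
Event 2: SEND 0->1: VV[0][0]++ -> VV[0]=[2, 0, 0, 0], msg_vec=[2, 0, 0, 0]; VV[1]=max(VV[1],msg_vec) then VV[1][1]++ -> VV[1]=[2, 1, 0, 0]
Event 3: LOCAL 3: VV[3][3]++ -> VV[3]=[0, 0, 0, 1]
Event 4: SEND 2->1: VV[2][2]++ -> VV[2]=[0, 0, 1, 0], msg_vec=[0, 0, 1, 0]; VV[1]=max(VV[1],msg_vec) then VV[1][1]++ -> VV[1]=[2, 2, 1, 0]
Event 5: SEND 2->3: VV[2][2]++ -> VV[2]=[0, 0, 2, 0], msg_vec=[0, 0, 2, 0]; VV[3]=max(VV[3],msg_vec) then VV[3][3]++ -> VV[3]=[0, 0, 2, 2]
Event 6: LOCAL 1: VV[1][1]++ -> VV[1]=[2, 3, 1, 0]
Event 7: LOCAL 3: VV[3][3]++ -> VV[3]=[0, 0, 2, 3]
Event 8: SEND 3->1: VV[3][3]++ -> VV[3]=[0, 0, 2, 4], msg_vec=[0, 0, 2, 4]; VV[1]=max(VV[1],msg_vec) then VV[1][1]++ -> VV[1]=[2, 4, 2, 4]
Event 9: SEND 2->1: VV[2][2]++ -> VV[2]=[0, 0, 3, 0], msg_vec=[0, 0, 3, 0]; VV[1]=max(VV[1],msg_vec) then VV[1][1]++ -> VV[1]=[2, 5, 3, 4]
Event 1 stamp: [1, 0, 0, 0]
Event 4 stamp: [0, 0, 1, 0]
[1, 0, 0, 0] <= [0, 0, 1, 0]? False
[0, 0, 1, 0] <= [1, 0, 0, 0]? False
Relation: concurrent

Answer: concurrent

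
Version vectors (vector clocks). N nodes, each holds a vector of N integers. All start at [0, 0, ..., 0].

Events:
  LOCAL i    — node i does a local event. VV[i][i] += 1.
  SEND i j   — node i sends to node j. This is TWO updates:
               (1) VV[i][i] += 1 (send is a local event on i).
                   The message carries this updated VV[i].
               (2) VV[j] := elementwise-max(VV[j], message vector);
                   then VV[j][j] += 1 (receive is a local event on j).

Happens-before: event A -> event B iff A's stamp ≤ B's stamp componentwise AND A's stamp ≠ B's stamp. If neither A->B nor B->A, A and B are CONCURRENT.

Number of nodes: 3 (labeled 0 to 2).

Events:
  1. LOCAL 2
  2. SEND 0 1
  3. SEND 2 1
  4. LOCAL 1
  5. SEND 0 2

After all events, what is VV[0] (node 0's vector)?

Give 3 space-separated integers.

Answer: 2 0 0

Derivation:
Initial: VV[0]=[0, 0, 0]
Initial: VV[1]=[0, 0, 0]
Initial: VV[2]=[0, 0, 0]
Event 1: LOCAL 2: VV[2][2]++ -> VV[2]=[0, 0, 1]
Event 2: SEND 0->1: VV[0][0]++ -> VV[0]=[1, 0, 0], msg_vec=[1, 0, 0]; VV[1]=max(VV[1],msg_vec) then VV[1][1]++ -> VV[1]=[1, 1, 0]
Event 3: SEND 2->1: VV[2][2]++ -> VV[2]=[0, 0, 2], msg_vec=[0, 0, 2]; VV[1]=max(VV[1],msg_vec) then VV[1][1]++ -> VV[1]=[1, 2, 2]
Event 4: LOCAL 1: VV[1][1]++ -> VV[1]=[1, 3, 2]
Event 5: SEND 0->2: VV[0][0]++ -> VV[0]=[2, 0, 0], msg_vec=[2, 0, 0]; VV[2]=max(VV[2],msg_vec) then VV[2][2]++ -> VV[2]=[2, 0, 3]
Final vectors: VV[0]=[2, 0, 0]; VV[1]=[1, 3, 2]; VV[2]=[2, 0, 3]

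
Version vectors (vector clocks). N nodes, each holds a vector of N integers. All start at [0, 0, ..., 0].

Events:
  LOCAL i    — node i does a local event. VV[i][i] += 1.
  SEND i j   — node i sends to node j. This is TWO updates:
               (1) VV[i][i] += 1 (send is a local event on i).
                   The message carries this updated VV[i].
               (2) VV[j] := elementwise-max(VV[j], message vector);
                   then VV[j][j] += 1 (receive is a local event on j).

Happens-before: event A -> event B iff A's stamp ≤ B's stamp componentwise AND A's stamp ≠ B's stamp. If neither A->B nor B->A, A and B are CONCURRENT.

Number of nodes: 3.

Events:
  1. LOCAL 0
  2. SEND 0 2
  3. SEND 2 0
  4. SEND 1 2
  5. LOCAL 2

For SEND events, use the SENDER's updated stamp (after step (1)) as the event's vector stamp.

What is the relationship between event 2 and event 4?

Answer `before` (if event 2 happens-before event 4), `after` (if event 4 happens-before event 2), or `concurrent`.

Answer: concurrent

Derivation:
Initial: VV[0]=[0, 0, 0]
Initial: VV[1]=[0, 0, 0]
Initial: VV[2]=[0, 0, 0]
Event 1: LOCAL 0: VV[0][0]++ -> VV[0]=[1, 0, 0]
Event 2: SEND 0->2: VV[0][0]++ -> VV[0]=[2, 0, 0], msg_vec=[2, 0, 0]; VV[2]=max(VV[2],msg_vec) then VV[2][2]++ -> VV[2]=[2, 0, 1]
Event 3: SEND 2->0: VV[2][2]++ -> VV[2]=[2, 0, 2], msg_vec=[2, 0, 2]; VV[0]=max(VV[0],msg_vec) then VV[0][0]++ -> VV[0]=[3, 0, 2]
Event 4: SEND 1->2: VV[1][1]++ -> VV[1]=[0, 1, 0], msg_vec=[0, 1, 0]; VV[2]=max(VV[2],msg_vec) then VV[2][2]++ -> VV[2]=[2, 1, 3]
Event 5: LOCAL 2: VV[2][2]++ -> VV[2]=[2, 1, 4]
Event 2 stamp: [2, 0, 0]
Event 4 stamp: [0, 1, 0]
[2, 0, 0] <= [0, 1, 0]? False
[0, 1, 0] <= [2, 0, 0]? False
Relation: concurrent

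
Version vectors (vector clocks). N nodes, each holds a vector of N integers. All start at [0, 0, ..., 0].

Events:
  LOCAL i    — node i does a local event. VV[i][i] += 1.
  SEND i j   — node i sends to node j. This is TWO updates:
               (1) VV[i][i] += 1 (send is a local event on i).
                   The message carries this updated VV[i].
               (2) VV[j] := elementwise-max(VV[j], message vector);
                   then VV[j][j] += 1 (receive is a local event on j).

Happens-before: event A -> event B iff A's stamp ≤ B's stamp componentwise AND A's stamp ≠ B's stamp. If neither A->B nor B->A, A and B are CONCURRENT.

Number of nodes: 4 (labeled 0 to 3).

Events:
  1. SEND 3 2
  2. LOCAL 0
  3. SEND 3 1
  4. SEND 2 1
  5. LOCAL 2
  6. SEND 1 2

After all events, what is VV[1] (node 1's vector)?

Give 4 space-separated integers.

Answer: 0 3 2 2

Derivation:
Initial: VV[0]=[0, 0, 0, 0]
Initial: VV[1]=[0, 0, 0, 0]
Initial: VV[2]=[0, 0, 0, 0]
Initial: VV[3]=[0, 0, 0, 0]
Event 1: SEND 3->2: VV[3][3]++ -> VV[3]=[0, 0, 0, 1], msg_vec=[0, 0, 0, 1]; VV[2]=max(VV[2],msg_vec) then VV[2][2]++ -> VV[2]=[0, 0, 1, 1]
Event 2: LOCAL 0: VV[0][0]++ -> VV[0]=[1, 0, 0, 0]
Event 3: SEND 3->1: VV[3][3]++ -> VV[3]=[0, 0, 0, 2], msg_vec=[0, 0, 0, 2]; VV[1]=max(VV[1],msg_vec) then VV[1][1]++ -> VV[1]=[0, 1, 0, 2]
Event 4: SEND 2->1: VV[2][2]++ -> VV[2]=[0, 0, 2, 1], msg_vec=[0, 0, 2, 1]; VV[1]=max(VV[1],msg_vec) then VV[1][1]++ -> VV[1]=[0, 2, 2, 2]
Event 5: LOCAL 2: VV[2][2]++ -> VV[2]=[0, 0, 3, 1]
Event 6: SEND 1->2: VV[1][1]++ -> VV[1]=[0, 3, 2, 2], msg_vec=[0, 3, 2, 2]; VV[2]=max(VV[2],msg_vec) then VV[2][2]++ -> VV[2]=[0, 3, 4, 2]
Final vectors: VV[0]=[1, 0, 0, 0]; VV[1]=[0, 3, 2, 2]; VV[2]=[0, 3, 4, 2]; VV[3]=[0, 0, 0, 2]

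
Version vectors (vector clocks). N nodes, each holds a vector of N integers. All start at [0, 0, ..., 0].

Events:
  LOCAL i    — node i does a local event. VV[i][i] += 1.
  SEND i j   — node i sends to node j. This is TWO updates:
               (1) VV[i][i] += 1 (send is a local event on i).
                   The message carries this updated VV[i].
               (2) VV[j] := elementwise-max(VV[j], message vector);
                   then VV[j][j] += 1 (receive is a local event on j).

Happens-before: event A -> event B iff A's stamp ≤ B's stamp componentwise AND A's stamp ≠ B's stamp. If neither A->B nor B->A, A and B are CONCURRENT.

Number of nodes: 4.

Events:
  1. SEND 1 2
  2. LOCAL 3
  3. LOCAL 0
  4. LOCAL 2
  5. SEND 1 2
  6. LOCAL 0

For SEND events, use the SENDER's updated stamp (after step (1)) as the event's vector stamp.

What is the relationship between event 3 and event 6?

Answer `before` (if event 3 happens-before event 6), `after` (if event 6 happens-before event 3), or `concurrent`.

Answer: before

Derivation:
Initial: VV[0]=[0, 0, 0, 0]
Initial: VV[1]=[0, 0, 0, 0]
Initial: VV[2]=[0, 0, 0, 0]
Initial: VV[3]=[0, 0, 0, 0]
Event 1: SEND 1->2: VV[1][1]++ -> VV[1]=[0, 1, 0, 0], msg_vec=[0, 1, 0, 0]; VV[2]=max(VV[2],msg_vec) then VV[2][2]++ -> VV[2]=[0, 1, 1, 0]
Event 2: LOCAL 3: VV[3][3]++ -> VV[3]=[0, 0, 0, 1]
Event 3: LOCAL 0: VV[0][0]++ -> VV[0]=[1, 0, 0, 0]
Event 4: LOCAL 2: VV[2][2]++ -> VV[2]=[0, 1, 2, 0]
Event 5: SEND 1->2: VV[1][1]++ -> VV[1]=[0, 2, 0, 0], msg_vec=[0, 2, 0, 0]; VV[2]=max(VV[2],msg_vec) then VV[2][2]++ -> VV[2]=[0, 2, 3, 0]
Event 6: LOCAL 0: VV[0][0]++ -> VV[0]=[2, 0, 0, 0]
Event 3 stamp: [1, 0, 0, 0]
Event 6 stamp: [2, 0, 0, 0]
[1, 0, 0, 0] <= [2, 0, 0, 0]? True
[2, 0, 0, 0] <= [1, 0, 0, 0]? False
Relation: before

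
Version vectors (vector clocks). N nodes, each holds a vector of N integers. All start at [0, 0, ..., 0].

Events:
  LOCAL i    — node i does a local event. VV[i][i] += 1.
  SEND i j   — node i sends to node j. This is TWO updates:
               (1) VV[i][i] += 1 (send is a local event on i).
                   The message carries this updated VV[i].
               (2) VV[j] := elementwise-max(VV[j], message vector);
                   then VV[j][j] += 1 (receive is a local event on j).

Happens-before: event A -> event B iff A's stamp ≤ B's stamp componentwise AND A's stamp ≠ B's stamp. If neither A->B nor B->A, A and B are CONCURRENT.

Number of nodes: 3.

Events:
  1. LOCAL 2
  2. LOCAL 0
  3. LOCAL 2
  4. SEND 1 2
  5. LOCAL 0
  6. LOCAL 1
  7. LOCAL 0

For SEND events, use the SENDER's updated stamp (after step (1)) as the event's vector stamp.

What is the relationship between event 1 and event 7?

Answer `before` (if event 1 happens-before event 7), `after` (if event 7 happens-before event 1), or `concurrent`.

Initial: VV[0]=[0, 0, 0]
Initial: VV[1]=[0, 0, 0]
Initial: VV[2]=[0, 0, 0]
Event 1: LOCAL 2: VV[2][2]++ -> VV[2]=[0, 0, 1]
Event 2: LOCAL 0: VV[0][0]++ -> VV[0]=[1, 0, 0]
Event 3: LOCAL 2: VV[2][2]++ -> VV[2]=[0, 0, 2]
Event 4: SEND 1->2: VV[1][1]++ -> VV[1]=[0, 1, 0], msg_vec=[0, 1, 0]; VV[2]=max(VV[2],msg_vec) then VV[2][2]++ -> VV[2]=[0, 1, 3]
Event 5: LOCAL 0: VV[0][0]++ -> VV[0]=[2, 0, 0]
Event 6: LOCAL 1: VV[1][1]++ -> VV[1]=[0, 2, 0]
Event 7: LOCAL 0: VV[0][0]++ -> VV[0]=[3, 0, 0]
Event 1 stamp: [0, 0, 1]
Event 7 stamp: [3, 0, 0]
[0, 0, 1] <= [3, 0, 0]? False
[3, 0, 0] <= [0, 0, 1]? False
Relation: concurrent

Answer: concurrent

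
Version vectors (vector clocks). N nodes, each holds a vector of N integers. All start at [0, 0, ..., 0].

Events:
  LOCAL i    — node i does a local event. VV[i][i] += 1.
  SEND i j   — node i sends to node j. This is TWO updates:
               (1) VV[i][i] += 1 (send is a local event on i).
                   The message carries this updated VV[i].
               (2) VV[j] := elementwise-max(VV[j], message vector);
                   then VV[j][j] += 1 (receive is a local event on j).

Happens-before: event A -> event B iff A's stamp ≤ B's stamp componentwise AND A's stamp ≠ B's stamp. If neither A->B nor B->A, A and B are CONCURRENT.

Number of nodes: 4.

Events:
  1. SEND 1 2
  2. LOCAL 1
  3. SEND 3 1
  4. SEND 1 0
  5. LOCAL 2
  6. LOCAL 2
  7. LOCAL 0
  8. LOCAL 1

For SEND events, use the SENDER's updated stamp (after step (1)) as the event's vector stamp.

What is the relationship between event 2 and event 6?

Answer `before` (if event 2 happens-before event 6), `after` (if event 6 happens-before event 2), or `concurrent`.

Answer: concurrent

Derivation:
Initial: VV[0]=[0, 0, 0, 0]
Initial: VV[1]=[0, 0, 0, 0]
Initial: VV[2]=[0, 0, 0, 0]
Initial: VV[3]=[0, 0, 0, 0]
Event 1: SEND 1->2: VV[1][1]++ -> VV[1]=[0, 1, 0, 0], msg_vec=[0, 1, 0, 0]; VV[2]=max(VV[2],msg_vec) then VV[2][2]++ -> VV[2]=[0, 1, 1, 0]
Event 2: LOCAL 1: VV[1][1]++ -> VV[1]=[0, 2, 0, 0]
Event 3: SEND 3->1: VV[3][3]++ -> VV[3]=[0, 0, 0, 1], msg_vec=[0, 0, 0, 1]; VV[1]=max(VV[1],msg_vec) then VV[1][1]++ -> VV[1]=[0, 3, 0, 1]
Event 4: SEND 1->0: VV[1][1]++ -> VV[1]=[0, 4, 0, 1], msg_vec=[0, 4, 0, 1]; VV[0]=max(VV[0],msg_vec) then VV[0][0]++ -> VV[0]=[1, 4, 0, 1]
Event 5: LOCAL 2: VV[2][2]++ -> VV[2]=[0, 1, 2, 0]
Event 6: LOCAL 2: VV[2][2]++ -> VV[2]=[0, 1, 3, 0]
Event 7: LOCAL 0: VV[0][0]++ -> VV[0]=[2, 4, 0, 1]
Event 8: LOCAL 1: VV[1][1]++ -> VV[1]=[0, 5, 0, 1]
Event 2 stamp: [0, 2, 0, 0]
Event 6 stamp: [0, 1, 3, 0]
[0, 2, 0, 0] <= [0, 1, 3, 0]? False
[0, 1, 3, 0] <= [0, 2, 0, 0]? False
Relation: concurrent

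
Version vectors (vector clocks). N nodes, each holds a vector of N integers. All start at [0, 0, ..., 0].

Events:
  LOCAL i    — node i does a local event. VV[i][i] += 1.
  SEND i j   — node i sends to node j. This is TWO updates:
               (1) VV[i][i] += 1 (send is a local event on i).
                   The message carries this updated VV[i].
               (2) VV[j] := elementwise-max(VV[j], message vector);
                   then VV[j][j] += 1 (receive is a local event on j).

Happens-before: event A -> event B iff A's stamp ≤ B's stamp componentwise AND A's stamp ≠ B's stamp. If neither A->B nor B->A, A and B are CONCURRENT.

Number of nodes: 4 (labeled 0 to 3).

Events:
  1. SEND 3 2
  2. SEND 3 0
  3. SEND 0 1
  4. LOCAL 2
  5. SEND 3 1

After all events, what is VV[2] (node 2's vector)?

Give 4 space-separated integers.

Answer: 0 0 2 1

Derivation:
Initial: VV[0]=[0, 0, 0, 0]
Initial: VV[1]=[0, 0, 0, 0]
Initial: VV[2]=[0, 0, 0, 0]
Initial: VV[3]=[0, 0, 0, 0]
Event 1: SEND 3->2: VV[3][3]++ -> VV[3]=[0, 0, 0, 1], msg_vec=[0, 0, 0, 1]; VV[2]=max(VV[2],msg_vec) then VV[2][2]++ -> VV[2]=[0, 0, 1, 1]
Event 2: SEND 3->0: VV[3][3]++ -> VV[3]=[0, 0, 0, 2], msg_vec=[0, 0, 0, 2]; VV[0]=max(VV[0],msg_vec) then VV[0][0]++ -> VV[0]=[1, 0, 0, 2]
Event 3: SEND 0->1: VV[0][0]++ -> VV[0]=[2, 0, 0, 2], msg_vec=[2, 0, 0, 2]; VV[1]=max(VV[1],msg_vec) then VV[1][1]++ -> VV[1]=[2, 1, 0, 2]
Event 4: LOCAL 2: VV[2][2]++ -> VV[2]=[0, 0, 2, 1]
Event 5: SEND 3->1: VV[3][3]++ -> VV[3]=[0, 0, 0, 3], msg_vec=[0, 0, 0, 3]; VV[1]=max(VV[1],msg_vec) then VV[1][1]++ -> VV[1]=[2, 2, 0, 3]
Final vectors: VV[0]=[2, 0, 0, 2]; VV[1]=[2, 2, 0, 3]; VV[2]=[0, 0, 2, 1]; VV[3]=[0, 0, 0, 3]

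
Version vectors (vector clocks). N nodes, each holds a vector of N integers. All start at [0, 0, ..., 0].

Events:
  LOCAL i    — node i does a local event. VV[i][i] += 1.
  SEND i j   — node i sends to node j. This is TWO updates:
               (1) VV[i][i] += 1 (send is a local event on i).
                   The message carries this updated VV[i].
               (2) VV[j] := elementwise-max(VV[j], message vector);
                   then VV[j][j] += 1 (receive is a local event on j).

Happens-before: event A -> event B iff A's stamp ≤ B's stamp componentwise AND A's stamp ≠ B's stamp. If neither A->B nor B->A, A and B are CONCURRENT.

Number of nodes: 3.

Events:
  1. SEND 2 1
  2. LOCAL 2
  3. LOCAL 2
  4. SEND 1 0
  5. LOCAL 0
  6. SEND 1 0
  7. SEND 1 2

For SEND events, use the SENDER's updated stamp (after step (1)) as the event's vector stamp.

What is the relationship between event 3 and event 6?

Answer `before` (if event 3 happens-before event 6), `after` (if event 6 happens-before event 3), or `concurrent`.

Answer: concurrent

Derivation:
Initial: VV[0]=[0, 0, 0]
Initial: VV[1]=[0, 0, 0]
Initial: VV[2]=[0, 0, 0]
Event 1: SEND 2->1: VV[2][2]++ -> VV[2]=[0, 0, 1], msg_vec=[0, 0, 1]; VV[1]=max(VV[1],msg_vec) then VV[1][1]++ -> VV[1]=[0, 1, 1]
Event 2: LOCAL 2: VV[2][2]++ -> VV[2]=[0, 0, 2]
Event 3: LOCAL 2: VV[2][2]++ -> VV[2]=[0, 0, 3]
Event 4: SEND 1->0: VV[1][1]++ -> VV[1]=[0, 2, 1], msg_vec=[0, 2, 1]; VV[0]=max(VV[0],msg_vec) then VV[0][0]++ -> VV[0]=[1, 2, 1]
Event 5: LOCAL 0: VV[0][0]++ -> VV[0]=[2, 2, 1]
Event 6: SEND 1->0: VV[1][1]++ -> VV[1]=[0, 3, 1], msg_vec=[0, 3, 1]; VV[0]=max(VV[0],msg_vec) then VV[0][0]++ -> VV[0]=[3, 3, 1]
Event 7: SEND 1->2: VV[1][1]++ -> VV[1]=[0, 4, 1], msg_vec=[0, 4, 1]; VV[2]=max(VV[2],msg_vec) then VV[2][2]++ -> VV[2]=[0, 4, 4]
Event 3 stamp: [0, 0, 3]
Event 6 stamp: [0, 3, 1]
[0, 0, 3] <= [0, 3, 1]? False
[0, 3, 1] <= [0, 0, 3]? False
Relation: concurrent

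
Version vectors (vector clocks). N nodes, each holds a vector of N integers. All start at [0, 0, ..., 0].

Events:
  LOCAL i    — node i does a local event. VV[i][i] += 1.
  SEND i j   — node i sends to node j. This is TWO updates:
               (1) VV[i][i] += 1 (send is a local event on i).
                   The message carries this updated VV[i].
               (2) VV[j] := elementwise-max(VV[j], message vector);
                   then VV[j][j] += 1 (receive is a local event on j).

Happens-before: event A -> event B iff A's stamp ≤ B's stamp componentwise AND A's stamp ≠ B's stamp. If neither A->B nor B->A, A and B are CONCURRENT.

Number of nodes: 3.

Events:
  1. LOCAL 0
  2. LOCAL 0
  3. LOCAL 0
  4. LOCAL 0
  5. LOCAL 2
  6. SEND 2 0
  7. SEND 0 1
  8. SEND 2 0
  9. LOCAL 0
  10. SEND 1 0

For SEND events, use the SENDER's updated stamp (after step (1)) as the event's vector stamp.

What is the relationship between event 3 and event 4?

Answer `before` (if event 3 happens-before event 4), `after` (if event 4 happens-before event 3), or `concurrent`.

Initial: VV[0]=[0, 0, 0]
Initial: VV[1]=[0, 0, 0]
Initial: VV[2]=[0, 0, 0]
Event 1: LOCAL 0: VV[0][0]++ -> VV[0]=[1, 0, 0]
Event 2: LOCAL 0: VV[0][0]++ -> VV[0]=[2, 0, 0]
Event 3: LOCAL 0: VV[0][0]++ -> VV[0]=[3, 0, 0]
Event 4: LOCAL 0: VV[0][0]++ -> VV[0]=[4, 0, 0]
Event 5: LOCAL 2: VV[2][2]++ -> VV[2]=[0, 0, 1]
Event 6: SEND 2->0: VV[2][2]++ -> VV[2]=[0, 0, 2], msg_vec=[0, 0, 2]; VV[0]=max(VV[0],msg_vec) then VV[0][0]++ -> VV[0]=[5, 0, 2]
Event 7: SEND 0->1: VV[0][0]++ -> VV[0]=[6, 0, 2], msg_vec=[6, 0, 2]; VV[1]=max(VV[1],msg_vec) then VV[1][1]++ -> VV[1]=[6, 1, 2]
Event 8: SEND 2->0: VV[2][2]++ -> VV[2]=[0, 0, 3], msg_vec=[0, 0, 3]; VV[0]=max(VV[0],msg_vec) then VV[0][0]++ -> VV[0]=[7, 0, 3]
Event 9: LOCAL 0: VV[0][0]++ -> VV[0]=[8, 0, 3]
Event 10: SEND 1->0: VV[1][1]++ -> VV[1]=[6, 2, 2], msg_vec=[6, 2, 2]; VV[0]=max(VV[0],msg_vec) then VV[0][0]++ -> VV[0]=[9, 2, 3]
Event 3 stamp: [3, 0, 0]
Event 4 stamp: [4, 0, 0]
[3, 0, 0] <= [4, 0, 0]? True
[4, 0, 0] <= [3, 0, 0]? False
Relation: before

Answer: before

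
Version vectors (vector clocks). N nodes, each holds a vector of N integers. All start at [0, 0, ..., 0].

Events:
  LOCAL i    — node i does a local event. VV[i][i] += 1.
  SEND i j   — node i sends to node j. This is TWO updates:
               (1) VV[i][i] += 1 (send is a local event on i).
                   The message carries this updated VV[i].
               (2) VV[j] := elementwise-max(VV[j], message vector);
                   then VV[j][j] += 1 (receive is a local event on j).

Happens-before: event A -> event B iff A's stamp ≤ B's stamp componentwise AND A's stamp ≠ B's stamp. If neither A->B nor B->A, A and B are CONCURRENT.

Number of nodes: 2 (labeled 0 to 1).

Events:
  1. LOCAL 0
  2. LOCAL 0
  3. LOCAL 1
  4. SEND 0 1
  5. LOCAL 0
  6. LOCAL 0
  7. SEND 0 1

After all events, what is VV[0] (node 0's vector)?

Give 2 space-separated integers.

Initial: VV[0]=[0, 0]
Initial: VV[1]=[0, 0]
Event 1: LOCAL 0: VV[0][0]++ -> VV[0]=[1, 0]
Event 2: LOCAL 0: VV[0][0]++ -> VV[0]=[2, 0]
Event 3: LOCAL 1: VV[1][1]++ -> VV[1]=[0, 1]
Event 4: SEND 0->1: VV[0][0]++ -> VV[0]=[3, 0], msg_vec=[3, 0]; VV[1]=max(VV[1],msg_vec) then VV[1][1]++ -> VV[1]=[3, 2]
Event 5: LOCAL 0: VV[0][0]++ -> VV[0]=[4, 0]
Event 6: LOCAL 0: VV[0][0]++ -> VV[0]=[5, 0]
Event 7: SEND 0->1: VV[0][0]++ -> VV[0]=[6, 0], msg_vec=[6, 0]; VV[1]=max(VV[1],msg_vec) then VV[1][1]++ -> VV[1]=[6, 3]
Final vectors: VV[0]=[6, 0]; VV[1]=[6, 3]

Answer: 6 0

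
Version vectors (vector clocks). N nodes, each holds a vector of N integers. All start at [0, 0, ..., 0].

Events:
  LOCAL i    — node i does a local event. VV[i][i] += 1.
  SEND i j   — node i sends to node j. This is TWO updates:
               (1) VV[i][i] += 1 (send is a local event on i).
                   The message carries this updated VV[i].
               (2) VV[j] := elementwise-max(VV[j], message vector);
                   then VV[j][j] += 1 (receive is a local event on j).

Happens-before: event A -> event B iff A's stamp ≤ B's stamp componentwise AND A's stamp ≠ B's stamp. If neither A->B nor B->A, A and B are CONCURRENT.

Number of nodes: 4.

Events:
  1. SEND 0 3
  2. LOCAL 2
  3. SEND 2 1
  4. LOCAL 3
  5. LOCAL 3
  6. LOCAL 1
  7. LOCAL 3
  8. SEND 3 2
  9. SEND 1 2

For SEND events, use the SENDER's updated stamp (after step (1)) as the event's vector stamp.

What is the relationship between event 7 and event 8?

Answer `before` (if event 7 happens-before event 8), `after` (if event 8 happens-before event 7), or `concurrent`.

Answer: before

Derivation:
Initial: VV[0]=[0, 0, 0, 0]
Initial: VV[1]=[0, 0, 0, 0]
Initial: VV[2]=[0, 0, 0, 0]
Initial: VV[3]=[0, 0, 0, 0]
Event 1: SEND 0->3: VV[0][0]++ -> VV[0]=[1, 0, 0, 0], msg_vec=[1, 0, 0, 0]; VV[3]=max(VV[3],msg_vec) then VV[3][3]++ -> VV[3]=[1, 0, 0, 1]
Event 2: LOCAL 2: VV[2][2]++ -> VV[2]=[0, 0, 1, 0]
Event 3: SEND 2->1: VV[2][2]++ -> VV[2]=[0, 0, 2, 0], msg_vec=[0, 0, 2, 0]; VV[1]=max(VV[1],msg_vec) then VV[1][1]++ -> VV[1]=[0, 1, 2, 0]
Event 4: LOCAL 3: VV[3][3]++ -> VV[3]=[1, 0, 0, 2]
Event 5: LOCAL 3: VV[3][3]++ -> VV[3]=[1, 0, 0, 3]
Event 6: LOCAL 1: VV[1][1]++ -> VV[1]=[0, 2, 2, 0]
Event 7: LOCAL 3: VV[3][3]++ -> VV[3]=[1, 0, 0, 4]
Event 8: SEND 3->2: VV[3][3]++ -> VV[3]=[1, 0, 0, 5], msg_vec=[1, 0, 0, 5]; VV[2]=max(VV[2],msg_vec) then VV[2][2]++ -> VV[2]=[1, 0, 3, 5]
Event 9: SEND 1->2: VV[1][1]++ -> VV[1]=[0, 3, 2, 0], msg_vec=[0, 3, 2, 0]; VV[2]=max(VV[2],msg_vec) then VV[2][2]++ -> VV[2]=[1, 3, 4, 5]
Event 7 stamp: [1, 0, 0, 4]
Event 8 stamp: [1, 0, 0, 5]
[1, 0, 0, 4] <= [1, 0, 0, 5]? True
[1, 0, 0, 5] <= [1, 0, 0, 4]? False
Relation: before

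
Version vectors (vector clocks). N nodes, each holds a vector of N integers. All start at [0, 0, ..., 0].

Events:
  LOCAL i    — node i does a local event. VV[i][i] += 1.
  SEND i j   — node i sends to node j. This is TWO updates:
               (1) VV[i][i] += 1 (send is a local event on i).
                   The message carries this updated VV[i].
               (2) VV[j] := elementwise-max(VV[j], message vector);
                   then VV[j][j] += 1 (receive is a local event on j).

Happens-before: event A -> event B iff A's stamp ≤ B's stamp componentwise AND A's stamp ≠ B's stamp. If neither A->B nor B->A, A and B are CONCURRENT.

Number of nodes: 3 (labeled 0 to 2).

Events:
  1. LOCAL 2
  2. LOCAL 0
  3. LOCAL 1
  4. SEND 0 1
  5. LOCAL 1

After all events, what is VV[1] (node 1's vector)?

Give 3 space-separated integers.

Initial: VV[0]=[0, 0, 0]
Initial: VV[1]=[0, 0, 0]
Initial: VV[2]=[0, 0, 0]
Event 1: LOCAL 2: VV[2][2]++ -> VV[2]=[0, 0, 1]
Event 2: LOCAL 0: VV[0][0]++ -> VV[0]=[1, 0, 0]
Event 3: LOCAL 1: VV[1][1]++ -> VV[1]=[0, 1, 0]
Event 4: SEND 0->1: VV[0][0]++ -> VV[0]=[2, 0, 0], msg_vec=[2, 0, 0]; VV[1]=max(VV[1],msg_vec) then VV[1][1]++ -> VV[1]=[2, 2, 0]
Event 5: LOCAL 1: VV[1][1]++ -> VV[1]=[2, 3, 0]
Final vectors: VV[0]=[2, 0, 0]; VV[1]=[2, 3, 0]; VV[2]=[0, 0, 1]

Answer: 2 3 0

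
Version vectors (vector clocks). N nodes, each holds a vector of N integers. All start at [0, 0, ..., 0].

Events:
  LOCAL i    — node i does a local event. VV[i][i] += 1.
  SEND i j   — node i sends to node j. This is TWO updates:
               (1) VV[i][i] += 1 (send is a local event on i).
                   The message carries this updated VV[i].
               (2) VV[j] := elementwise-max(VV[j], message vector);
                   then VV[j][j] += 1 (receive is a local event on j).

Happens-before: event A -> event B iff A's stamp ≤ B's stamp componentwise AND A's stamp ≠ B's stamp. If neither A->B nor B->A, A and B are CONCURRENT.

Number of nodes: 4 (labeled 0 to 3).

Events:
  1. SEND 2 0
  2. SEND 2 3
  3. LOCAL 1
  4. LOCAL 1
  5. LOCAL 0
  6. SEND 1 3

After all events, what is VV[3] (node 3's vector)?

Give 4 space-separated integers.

Answer: 0 3 2 2

Derivation:
Initial: VV[0]=[0, 0, 0, 0]
Initial: VV[1]=[0, 0, 0, 0]
Initial: VV[2]=[0, 0, 0, 0]
Initial: VV[3]=[0, 0, 0, 0]
Event 1: SEND 2->0: VV[2][2]++ -> VV[2]=[0, 0, 1, 0], msg_vec=[0, 0, 1, 0]; VV[0]=max(VV[0],msg_vec) then VV[0][0]++ -> VV[0]=[1, 0, 1, 0]
Event 2: SEND 2->3: VV[2][2]++ -> VV[2]=[0, 0, 2, 0], msg_vec=[0, 0, 2, 0]; VV[3]=max(VV[3],msg_vec) then VV[3][3]++ -> VV[3]=[0, 0, 2, 1]
Event 3: LOCAL 1: VV[1][1]++ -> VV[1]=[0, 1, 0, 0]
Event 4: LOCAL 1: VV[1][1]++ -> VV[1]=[0, 2, 0, 0]
Event 5: LOCAL 0: VV[0][0]++ -> VV[0]=[2, 0, 1, 0]
Event 6: SEND 1->3: VV[1][1]++ -> VV[1]=[0, 3, 0, 0], msg_vec=[0, 3, 0, 0]; VV[3]=max(VV[3],msg_vec) then VV[3][3]++ -> VV[3]=[0, 3, 2, 2]
Final vectors: VV[0]=[2, 0, 1, 0]; VV[1]=[0, 3, 0, 0]; VV[2]=[0, 0, 2, 0]; VV[3]=[0, 3, 2, 2]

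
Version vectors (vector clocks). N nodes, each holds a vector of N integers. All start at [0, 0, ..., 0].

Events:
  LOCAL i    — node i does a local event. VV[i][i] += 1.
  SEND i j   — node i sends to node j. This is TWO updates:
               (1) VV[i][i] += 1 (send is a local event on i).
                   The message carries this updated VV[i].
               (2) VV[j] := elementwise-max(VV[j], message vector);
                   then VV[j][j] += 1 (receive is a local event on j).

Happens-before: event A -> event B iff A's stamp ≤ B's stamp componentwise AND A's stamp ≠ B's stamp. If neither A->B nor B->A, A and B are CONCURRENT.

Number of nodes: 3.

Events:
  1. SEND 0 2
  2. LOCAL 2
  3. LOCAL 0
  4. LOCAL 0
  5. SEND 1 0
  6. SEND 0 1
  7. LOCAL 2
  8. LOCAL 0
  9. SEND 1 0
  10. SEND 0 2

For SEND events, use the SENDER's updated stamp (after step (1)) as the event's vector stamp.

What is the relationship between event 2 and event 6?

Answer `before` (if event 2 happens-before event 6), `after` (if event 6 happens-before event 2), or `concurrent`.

Answer: concurrent

Derivation:
Initial: VV[0]=[0, 0, 0]
Initial: VV[1]=[0, 0, 0]
Initial: VV[2]=[0, 0, 0]
Event 1: SEND 0->2: VV[0][0]++ -> VV[0]=[1, 0, 0], msg_vec=[1, 0, 0]; VV[2]=max(VV[2],msg_vec) then VV[2][2]++ -> VV[2]=[1, 0, 1]
Event 2: LOCAL 2: VV[2][2]++ -> VV[2]=[1, 0, 2]
Event 3: LOCAL 0: VV[0][0]++ -> VV[0]=[2, 0, 0]
Event 4: LOCAL 0: VV[0][0]++ -> VV[0]=[3, 0, 0]
Event 5: SEND 1->0: VV[1][1]++ -> VV[1]=[0, 1, 0], msg_vec=[0, 1, 0]; VV[0]=max(VV[0],msg_vec) then VV[0][0]++ -> VV[0]=[4, 1, 0]
Event 6: SEND 0->1: VV[0][0]++ -> VV[0]=[5, 1, 0], msg_vec=[5, 1, 0]; VV[1]=max(VV[1],msg_vec) then VV[1][1]++ -> VV[1]=[5, 2, 0]
Event 7: LOCAL 2: VV[2][2]++ -> VV[2]=[1, 0, 3]
Event 8: LOCAL 0: VV[0][0]++ -> VV[0]=[6, 1, 0]
Event 9: SEND 1->0: VV[1][1]++ -> VV[1]=[5, 3, 0], msg_vec=[5, 3, 0]; VV[0]=max(VV[0],msg_vec) then VV[0][0]++ -> VV[0]=[7, 3, 0]
Event 10: SEND 0->2: VV[0][0]++ -> VV[0]=[8, 3, 0], msg_vec=[8, 3, 0]; VV[2]=max(VV[2],msg_vec) then VV[2][2]++ -> VV[2]=[8, 3, 4]
Event 2 stamp: [1, 0, 2]
Event 6 stamp: [5, 1, 0]
[1, 0, 2] <= [5, 1, 0]? False
[5, 1, 0] <= [1, 0, 2]? False
Relation: concurrent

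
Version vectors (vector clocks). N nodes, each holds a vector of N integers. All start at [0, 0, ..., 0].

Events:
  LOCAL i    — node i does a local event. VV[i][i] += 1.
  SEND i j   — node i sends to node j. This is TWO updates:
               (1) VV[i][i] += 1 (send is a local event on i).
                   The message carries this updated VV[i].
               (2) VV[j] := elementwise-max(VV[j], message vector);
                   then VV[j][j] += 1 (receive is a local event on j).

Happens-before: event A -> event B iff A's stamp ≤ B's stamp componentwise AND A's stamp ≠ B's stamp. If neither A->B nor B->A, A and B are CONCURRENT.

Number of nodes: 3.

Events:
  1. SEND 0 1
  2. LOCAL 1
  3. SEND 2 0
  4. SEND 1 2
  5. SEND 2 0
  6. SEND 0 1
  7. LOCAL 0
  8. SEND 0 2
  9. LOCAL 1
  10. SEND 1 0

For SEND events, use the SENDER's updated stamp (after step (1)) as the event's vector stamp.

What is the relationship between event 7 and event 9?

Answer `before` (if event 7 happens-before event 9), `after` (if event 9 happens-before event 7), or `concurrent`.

Initial: VV[0]=[0, 0, 0]
Initial: VV[1]=[0, 0, 0]
Initial: VV[2]=[0, 0, 0]
Event 1: SEND 0->1: VV[0][0]++ -> VV[0]=[1, 0, 0], msg_vec=[1, 0, 0]; VV[1]=max(VV[1],msg_vec) then VV[1][1]++ -> VV[1]=[1, 1, 0]
Event 2: LOCAL 1: VV[1][1]++ -> VV[1]=[1, 2, 0]
Event 3: SEND 2->0: VV[2][2]++ -> VV[2]=[0, 0, 1], msg_vec=[0, 0, 1]; VV[0]=max(VV[0],msg_vec) then VV[0][0]++ -> VV[0]=[2, 0, 1]
Event 4: SEND 1->2: VV[1][1]++ -> VV[1]=[1, 3, 0], msg_vec=[1, 3, 0]; VV[2]=max(VV[2],msg_vec) then VV[2][2]++ -> VV[2]=[1, 3, 2]
Event 5: SEND 2->0: VV[2][2]++ -> VV[2]=[1, 3, 3], msg_vec=[1, 3, 3]; VV[0]=max(VV[0],msg_vec) then VV[0][0]++ -> VV[0]=[3, 3, 3]
Event 6: SEND 0->1: VV[0][0]++ -> VV[0]=[4, 3, 3], msg_vec=[4, 3, 3]; VV[1]=max(VV[1],msg_vec) then VV[1][1]++ -> VV[1]=[4, 4, 3]
Event 7: LOCAL 0: VV[0][0]++ -> VV[0]=[5, 3, 3]
Event 8: SEND 0->2: VV[0][0]++ -> VV[0]=[6, 3, 3], msg_vec=[6, 3, 3]; VV[2]=max(VV[2],msg_vec) then VV[2][2]++ -> VV[2]=[6, 3, 4]
Event 9: LOCAL 1: VV[1][1]++ -> VV[1]=[4, 5, 3]
Event 10: SEND 1->0: VV[1][1]++ -> VV[1]=[4, 6, 3], msg_vec=[4, 6, 3]; VV[0]=max(VV[0],msg_vec) then VV[0][0]++ -> VV[0]=[7, 6, 3]
Event 7 stamp: [5, 3, 3]
Event 9 stamp: [4, 5, 3]
[5, 3, 3] <= [4, 5, 3]? False
[4, 5, 3] <= [5, 3, 3]? False
Relation: concurrent

Answer: concurrent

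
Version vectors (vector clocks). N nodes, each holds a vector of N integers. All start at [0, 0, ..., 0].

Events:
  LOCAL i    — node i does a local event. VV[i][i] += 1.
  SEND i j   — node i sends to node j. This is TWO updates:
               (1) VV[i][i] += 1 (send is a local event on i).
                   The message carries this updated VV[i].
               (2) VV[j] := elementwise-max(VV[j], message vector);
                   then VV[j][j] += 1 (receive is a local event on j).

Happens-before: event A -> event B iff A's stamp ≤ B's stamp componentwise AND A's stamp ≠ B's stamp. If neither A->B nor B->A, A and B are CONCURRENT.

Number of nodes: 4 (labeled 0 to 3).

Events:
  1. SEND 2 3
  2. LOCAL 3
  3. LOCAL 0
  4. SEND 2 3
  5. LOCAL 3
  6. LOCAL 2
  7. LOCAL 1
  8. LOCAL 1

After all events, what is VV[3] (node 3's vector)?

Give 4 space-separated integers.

Initial: VV[0]=[0, 0, 0, 0]
Initial: VV[1]=[0, 0, 0, 0]
Initial: VV[2]=[0, 0, 0, 0]
Initial: VV[3]=[0, 0, 0, 0]
Event 1: SEND 2->3: VV[2][2]++ -> VV[2]=[0, 0, 1, 0], msg_vec=[0, 0, 1, 0]; VV[3]=max(VV[3],msg_vec) then VV[3][3]++ -> VV[3]=[0, 0, 1, 1]
Event 2: LOCAL 3: VV[3][3]++ -> VV[3]=[0, 0, 1, 2]
Event 3: LOCAL 0: VV[0][0]++ -> VV[0]=[1, 0, 0, 0]
Event 4: SEND 2->3: VV[2][2]++ -> VV[2]=[0, 0, 2, 0], msg_vec=[0, 0, 2, 0]; VV[3]=max(VV[3],msg_vec) then VV[3][3]++ -> VV[3]=[0, 0, 2, 3]
Event 5: LOCAL 3: VV[3][3]++ -> VV[3]=[0, 0, 2, 4]
Event 6: LOCAL 2: VV[2][2]++ -> VV[2]=[0, 0, 3, 0]
Event 7: LOCAL 1: VV[1][1]++ -> VV[1]=[0, 1, 0, 0]
Event 8: LOCAL 1: VV[1][1]++ -> VV[1]=[0, 2, 0, 0]
Final vectors: VV[0]=[1, 0, 0, 0]; VV[1]=[0, 2, 0, 0]; VV[2]=[0, 0, 3, 0]; VV[3]=[0, 0, 2, 4]

Answer: 0 0 2 4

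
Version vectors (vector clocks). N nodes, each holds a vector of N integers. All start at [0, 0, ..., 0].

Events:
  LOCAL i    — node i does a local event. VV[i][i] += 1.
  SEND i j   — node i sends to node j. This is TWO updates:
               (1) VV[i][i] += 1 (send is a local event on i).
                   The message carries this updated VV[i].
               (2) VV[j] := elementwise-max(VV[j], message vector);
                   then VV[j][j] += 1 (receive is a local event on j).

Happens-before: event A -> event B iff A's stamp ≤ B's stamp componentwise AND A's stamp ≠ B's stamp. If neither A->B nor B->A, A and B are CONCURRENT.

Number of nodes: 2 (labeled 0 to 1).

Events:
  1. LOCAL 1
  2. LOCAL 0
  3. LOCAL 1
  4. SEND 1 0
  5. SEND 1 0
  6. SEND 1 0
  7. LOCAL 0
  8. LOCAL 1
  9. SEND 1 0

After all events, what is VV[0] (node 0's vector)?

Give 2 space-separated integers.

Initial: VV[0]=[0, 0]
Initial: VV[1]=[0, 0]
Event 1: LOCAL 1: VV[1][1]++ -> VV[1]=[0, 1]
Event 2: LOCAL 0: VV[0][0]++ -> VV[0]=[1, 0]
Event 3: LOCAL 1: VV[1][1]++ -> VV[1]=[0, 2]
Event 4: SEND 1->0: VV[1][1]++ -> VV[1]=[0, 3], msg_vec=[0, 3]; VV[0]=max(VV[0],msg_vec) then VV[0][0]++ -> VV[0]=[2, 3]
Event 5: SEND 1->0: VV[1][1]++ -> VV[1]=[0, 4], msg_vec=[0, 4]; VV[0]=max(VV[0],msg_vec) then VV[0][0]++ -> VV[0]=[3, 4]
Event 6: SEND 1->0: VV[1][1]++ -> VV[1]=[0, 5], msg_vec=[0, 5]; VV[0]=max(VV[0],msg_vec) then VV[0][0]++ -> VV[0]=[4, 5]
Event 7: LOCAL 0: VV[0][0]++ -> VV[0]=[5, 5]
Event 8: LOCAL 1: VV[1][1]++ -> VV[1]=[0, 6]
Event 9: SEND 1->0: VV[1][1]++ -> VV[1]=[0, 7], msg_vec=[0, 7]; VV[0]=max(VV[0],msg_vec) then VV[0][0]++ -> VV[0]=[6, 7]
Final vectors: VV[0]=[6, 7]; VV[1]=[0, 7]

Answer: 6 7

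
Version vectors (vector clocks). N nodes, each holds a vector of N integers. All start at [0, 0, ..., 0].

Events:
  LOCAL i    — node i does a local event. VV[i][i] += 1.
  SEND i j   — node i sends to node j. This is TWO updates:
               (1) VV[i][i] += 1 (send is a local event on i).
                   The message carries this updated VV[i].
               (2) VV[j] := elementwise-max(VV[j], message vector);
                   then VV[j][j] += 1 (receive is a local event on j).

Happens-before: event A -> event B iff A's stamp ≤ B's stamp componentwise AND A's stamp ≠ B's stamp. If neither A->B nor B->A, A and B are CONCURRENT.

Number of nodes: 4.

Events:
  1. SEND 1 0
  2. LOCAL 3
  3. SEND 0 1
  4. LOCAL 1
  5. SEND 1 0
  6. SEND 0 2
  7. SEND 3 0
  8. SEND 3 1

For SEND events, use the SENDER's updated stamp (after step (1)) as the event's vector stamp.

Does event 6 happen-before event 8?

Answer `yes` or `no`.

Initial: VV[0]=[0, 0, 0, 0]
Initial: VV[1]=[0, 0, 0, 0]
Initial: VV[2]=[0, 0, 0, 0]
Initial: VV[3]=[0, 0, 0, 0]
Event 1: SEND 1->0: VV[1][1]++ -> VV[1]=[0, 1, 0, 0], msg_vec=[0, 1, 0, 0]; VV[0]=max(VV[0],msg_vec) then VV[0][0]++ -> VV[0]=[1, 1, 0, 0]
Event 2: LOCAL 3: VV[3][3]++ -> VV[3]=[0, 0, 0, 1]
Event 3: SEND 0->1: VV[0][0]++ -> VV[0]=[2, 1, 0, 0], msg_vec=[2, 1, 0, 0]; VV[1]=max(VV[1],msg_vec) then VV[1][1]++ -> VV[1]=[2, 2, 0, 0]
Event 4: LOCAL 1: VV[1][1]++ -> VV[1]=[2, 3, 0, 0]
Event 5: SEND 1->0: VV[1][1]++ -> VV[1]=[2, 4, 0, 0], msg_vec=[2, 4, 0, 0]; VV[0]=max(VV[0],msg_vec) then VV[0][0]++ -> VV[0]=[3, 4, 0, 0]
Event 6: SEND 0->2: VV[0][0]++ -> VV[0]=[4, 4, 0, 0], msg_vec=[4, 4, 0, 0]; VV[2]=max(VV[2],msg_vec) then VV[2][2]++ -> VV[2]=[4, 4, 1, 0]
Event 7: SEND 3->0: VV[3][3]++ -> VV[3]=[0, 0, 0, 2], msg_vec=[0, 0, 0, 2]; VV[0]=max(VV[0],msg_vec) then VV[0][0]++ -> VV[0]=[5, 4, 0, 2]
Event 8: SEND 3->1: VV[3][3]++ -> VV[3]=[0, 0, 0, 3], msg_vec=[0, 0, 0, 3]; VV[1]=max(VV[1],msg_vec) then VV[1][1]++ -> VV[1]=[2, 5, 0, 3]
Event 6 stamp: [4, 4, 0, 0]
Event 8 stamp: [0, 0, 0, 3]
[4, 4, 0, 0] <= [0, 0, 0, 3]? False. Equal? False. Happens-before: False

Answer: no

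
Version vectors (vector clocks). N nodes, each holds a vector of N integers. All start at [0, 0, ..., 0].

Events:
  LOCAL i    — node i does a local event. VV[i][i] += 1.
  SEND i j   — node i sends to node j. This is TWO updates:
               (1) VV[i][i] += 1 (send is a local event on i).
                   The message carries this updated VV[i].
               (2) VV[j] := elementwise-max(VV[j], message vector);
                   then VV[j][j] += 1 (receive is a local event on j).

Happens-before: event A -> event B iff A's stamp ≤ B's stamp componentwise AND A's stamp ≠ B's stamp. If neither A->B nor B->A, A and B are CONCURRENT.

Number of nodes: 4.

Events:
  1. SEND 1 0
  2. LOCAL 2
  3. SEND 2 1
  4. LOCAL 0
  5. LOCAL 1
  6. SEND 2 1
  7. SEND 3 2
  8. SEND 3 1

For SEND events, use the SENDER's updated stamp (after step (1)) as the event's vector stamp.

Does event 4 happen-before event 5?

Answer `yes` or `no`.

Answer: no

Derivation:
Initial: VV[0]=[0, 0, 0, 0]
Initial: VV[1]=[0, 0, 0, 0]
Initial: VV[2]=[0, 0, 0, 0]
Initial: VV[3]=[0, 0, 0, 0]
Event 1: SEND 1->0: VV[1][1]++ -> VV[1]=[0, 1, 0, 0], msg_vec=[0, 1, 0, 0]; VV[0]=max(VV[0],msg_vec) then VV[0][0]++ -> VV[0]=[1, 1, 0, 0]
Event 2: LOCAL 2: VV[2][2]++ -> VV[2]=[0, 0, 1, 0]
Event 3: SEND 2->1: VV[2][2]++ -> VV[2]=[0, 0, 2, 0], msg_vec=[0, 0, 2, 0]; VV[1]=max(VV[1],msg_vec) then VV[1][1]++ -> VV[1]=[0, 2, 2, 0]
Event 4: LOCAL 0: VV[0][0]++ -> VV[0]=[2, 1, 0, 0]
Event 5: LOCAL 1: VV[1][1]++ -> VV[1]=[0, 3, 2, 0]
Event 6: SEND 2->1: VV[2][2]++ -> VV[2]=[0, 0, 3, 0], msg_vec=[0, 0, 3, 0]; VV[1]=max(VV[1],msg_vec) then VV[1][1]++ -> VV[1]=[0, 4, 3, 0]
Event 7: SEND 3->2: VV[3][3]++ -> VV[3]=[0, 0, 0, 1], msg_vec=[0, 0, 0, 1]; VV[2]=max(VV[2],msg_vec) then VV[2][2]++ -> VV[2]=[0, 0, 4, 1]
Event 8: SEND 3->1: VV[3][3]++ -> VV[3]=[0, 0, 0, 2], msg_vec=[0, 0, 0, 2]; VV[1]=max(VV[1],msg_vec) then VV[1][1]++ -> VV[1]=[0, 5, 3, 2]
Event 4 stamp: [2, 1, 0, 0]
Event 5 stamp: [0, 3, 2, 0]
[2, 1, 0, 0] <= [0, 3, 2, 0]? False. Equal? False. Happens-before: False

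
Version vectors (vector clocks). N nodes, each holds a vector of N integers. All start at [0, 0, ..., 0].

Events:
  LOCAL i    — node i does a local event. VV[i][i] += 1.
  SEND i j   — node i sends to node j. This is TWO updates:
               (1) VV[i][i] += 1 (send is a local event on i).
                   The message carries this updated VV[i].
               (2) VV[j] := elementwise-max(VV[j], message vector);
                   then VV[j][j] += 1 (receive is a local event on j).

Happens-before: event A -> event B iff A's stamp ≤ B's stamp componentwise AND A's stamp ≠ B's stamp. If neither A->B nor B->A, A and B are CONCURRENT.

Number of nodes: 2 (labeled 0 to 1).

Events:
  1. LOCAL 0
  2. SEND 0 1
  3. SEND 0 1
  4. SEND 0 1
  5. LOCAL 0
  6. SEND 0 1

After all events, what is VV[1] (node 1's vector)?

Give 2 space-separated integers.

Answer: 6 4

Derivation:
Initial: VV[0]=[0, 0]
Initial: VV[1]=[0, 0]
Event 1: LOCAL 0: VV[0][0]++ -> VV[0]=[1, 0]
Event 2: SEND 0->1: VV[0][0]++ -> VV[0]=[2, 0], msg_vec=[2, 0]; VV[1]=max(VV[1],msg_vec) then VV[1][1]++ -> VV[1]=[2, 1]
Event 3: SEND 0->1: VV[0][0]++ -> VV[0]=[3, 0], msg_vec=[3, 0]; VV[1]=max(VV[1],msg_vec) then VV[1][1]++ -> VV[1]=[3, 2]
Event 4: SEND 0->1: VV[0][0]++ -> VV[0]=[4, 0], msg_vec=[4, 0]; VV[1]=max(VV[1],msg_vec) then VV[1][1]++ -> VV[1]=[4, 3]
Event 5: LOCAL 0: VV[0][0]++ -> VV[0]=[5, 0]
Event 6: SEND 0->1: VV[0][0]++ -> VV[0]=[6, 0], msg_vec=[6, 0]; VV[1]=max(VV[1],msg_vec) then VV[1][1]++ -> VV[1]=[6, 4]
Final vectors: VV[0]=[6, 0]; VV[1]=[6, 4]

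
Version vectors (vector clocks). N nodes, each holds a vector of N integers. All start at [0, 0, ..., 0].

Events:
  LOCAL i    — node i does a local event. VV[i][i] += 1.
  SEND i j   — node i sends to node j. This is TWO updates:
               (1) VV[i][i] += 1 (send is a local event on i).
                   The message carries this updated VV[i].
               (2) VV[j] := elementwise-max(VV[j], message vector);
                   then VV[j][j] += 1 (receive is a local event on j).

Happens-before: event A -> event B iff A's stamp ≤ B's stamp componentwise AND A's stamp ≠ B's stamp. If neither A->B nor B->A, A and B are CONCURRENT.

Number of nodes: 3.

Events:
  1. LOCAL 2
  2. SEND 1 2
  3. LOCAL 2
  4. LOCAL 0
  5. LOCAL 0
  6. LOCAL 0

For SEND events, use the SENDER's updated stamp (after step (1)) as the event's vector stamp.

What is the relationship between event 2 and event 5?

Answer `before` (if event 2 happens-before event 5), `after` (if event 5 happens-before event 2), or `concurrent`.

Answer: concurrent

Derivation:
Initial: VV[0]=[0, 0, 0]
Initial: VV[1]=[0, 0, 0]
Initial: VV[2]=[0, 0, 0]
Event 1: LOCAL 2: VV[2][2]++ -> VV[2]=[0, 0, 1]
Event 2: SEND 1->2: VV[1][1]++ -> VV[1]=[0, 1, 0], msg_vec=[0, 1, 0]; VV[2]=max(VV[2],msg_vec) then VV[2][2]++ -> VV[2]=[0, 1, 2]
Event 3: LOCAL 2: VV[2][2]++ -> VV[2]=[0, 1, 3]
Event 4: LOCAL 0: VV[0][0]++ -> VV[0]=[1, 0, 0]
Event 5: LOCAL 0: VV[0][0]++ -> VV[0]=[2, 0, 0]
Event 6: LOCAL 0: VV[0][0]++ -> VV[0]=[3, 0, 0]
Event 2 stamp: [0, 1, 0]
Event 5 stamp: [2, 0, 0]
[0, 1, 0] <= [2, 0, 0]? False
[2, 0, 0] <= [0, 1, 0]? False
Relation: concurrent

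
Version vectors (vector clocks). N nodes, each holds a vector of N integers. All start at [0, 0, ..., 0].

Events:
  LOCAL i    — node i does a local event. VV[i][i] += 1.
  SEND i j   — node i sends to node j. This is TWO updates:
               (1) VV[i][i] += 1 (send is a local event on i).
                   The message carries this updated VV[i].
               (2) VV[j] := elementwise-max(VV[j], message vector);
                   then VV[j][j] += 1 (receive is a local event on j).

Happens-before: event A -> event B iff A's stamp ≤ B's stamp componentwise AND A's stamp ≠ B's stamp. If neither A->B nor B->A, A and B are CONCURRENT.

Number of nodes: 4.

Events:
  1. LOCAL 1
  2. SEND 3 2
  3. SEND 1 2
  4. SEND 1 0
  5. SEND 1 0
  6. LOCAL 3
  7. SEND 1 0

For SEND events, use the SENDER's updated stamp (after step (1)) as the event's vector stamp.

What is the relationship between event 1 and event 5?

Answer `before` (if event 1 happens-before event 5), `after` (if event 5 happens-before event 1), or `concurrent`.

Initial: VV[0]=[0, 0, 0, 0]
Initial: VV[1]=[0, 0, 0, 0]
Initial: VV[2]=[0, 0, 0, 0]
Initial: VV[3]=[0, 0, 0, 0]
Event 1: LOCAL 1: VV[1][1]++ -> VV[1]=[0, 1, 0, 0]
Event 2: SEND 3->2: VV[3][3]++ -> VV[3]=[0, 0, 0, 1], msg_vec=[0, 0, 0, 1]; VV[2]=max(VV[2],msg_vec) then VV[2][2]++ -> VV[2]=[0, 0, 1, 1]
Event 3: SEND 1->2: VV[1][1]++ -> VV[1]=[0, 2, 0, 0], msg_vec=[0, 2, 0, 0]; VV[2]=max(VV[2],msg_vec) then VV[2][2]++ -> VV[2]=[0, 2, 2, 1]
Event 4: SEND 1->0: VV[1][1]++ -> VV[1]=[0, 3, 0, 0], msg_vec=[0, 3, 0, 0]; VV[0]=max(VV[0],msg_vec) then VV[0][0]++ -> VV[0]=[1, 3, 0, 0]
Event 5: SEND 1->0: VV[1][1]++ -> VV[1]=[0, 4, 0, 0], msg_vec=[0, 4, 0, 0]; VV[0]=max(VV[0],msg_vec) then VV[0][0]++ -> VV[0]=[2, 4, 0, 0]
Event 6: LOCAL 3: VV[3][3]++ -> VV[3]=[0, 0, 0, 2]
Event 7: SEND 1->0: VV[1][1]++ -> VV[1]=[0, 5, 0, 0], msg_vec=[0, 5, 0, 0]; VV[0]=max(VV[0],msg_vec) then VV[0][0]++ -> VV[0]=[3, 5, 0, 0]
Event 1 stamp: [0, 1, 0, 0]
Event 5 stamp: [0, 4, 0, 0]
[0, 1, 0, 0] <= [0, 4, 0, 0]? True
[0, 4, 0, 0] <= [0, 1, 0, 0]? False
Relation: before

Answer: before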